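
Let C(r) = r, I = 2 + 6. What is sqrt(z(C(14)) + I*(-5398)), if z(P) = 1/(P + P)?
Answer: I*sqrt(8464057)/14 ≈ 207.81*I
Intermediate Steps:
I = 8
z(P) = 1/(2*P)
sqrt(z(C(14)) + I*(-5398)) = sqrt((1/2)/14 + 8*(-5398)) = sqrt((1/2)*(1/14) - 43184) = sqrt(1/28 - 43184) = sqrt(-1209151/28) = I*sqrt(8464057)/14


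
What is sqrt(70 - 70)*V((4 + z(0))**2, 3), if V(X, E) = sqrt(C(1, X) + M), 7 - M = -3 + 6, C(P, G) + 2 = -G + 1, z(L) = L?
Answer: 0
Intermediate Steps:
C(P, G) = -1 - G (C(P, G) = -2 + (-G + 1) = -2 + (1 - G) = -1 - G)
M = 4 (M = 7 - (-3 + 6) = 7 - 1*3 = 7 - 3 = 4)
V(X, E) = sqrt(3 - X) (V(X, E) = sqrt((-1 - X) + 4) = sqrt(3 - X))
sqrt(70 - 70)*V((4 + z(0))**2, 3) = sqrt(70 - 70)*sqrt(3 - (4 + 0)**2) = sqrt(0)*sqrt(3 - 1*4**2) = 0*sqrt(3 - 1*16) = 0*sqrt(3 - 16) = 0*sqrt(-13) = 0*(I*sqrt(13)) = 0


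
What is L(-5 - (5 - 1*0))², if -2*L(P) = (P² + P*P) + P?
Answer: 9025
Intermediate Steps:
L(P) = -P² - P/2 (L(P) = -((P² + P*P) + P)/2 = -((P² + P²) + P)/2 = -(2*P² + P)/2 = -(P + 2*P²)/2 = -P² - P/2)
L(-5 - (5 - 1*0))² = (-(-5 - (5 - 1*0))*(½ + (-5 - (5 - 1*0))))² = (-(-5 - (5 + 0))*(½ + (-5 - (5 + 0))))² = (-(-5 - 1*5)*(½ + (-5 - 1*5)))² = (-(-5 - 5)*(½ + (-5 - 5)))² = (-1*(-10)*(½ - 10))² = (-1*(-10)*(-19/2))² = (-95)² = 9025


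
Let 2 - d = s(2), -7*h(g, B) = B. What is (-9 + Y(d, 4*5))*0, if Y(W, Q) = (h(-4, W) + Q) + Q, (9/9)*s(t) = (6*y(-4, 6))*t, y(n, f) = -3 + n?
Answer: 0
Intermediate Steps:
h(g, B) = -B/7
s(t) = -42*t (s(t) = (6*(-3 - 4))*t = (6*(-7))*t = -42*t)
d = 86 (d = 2 - (-42)*2 = 2 - 1*(-84) = 2 + 84 = 86)
Y(W, Q) = 2*Q - W/7 (Y(W, Q) = (-W/7 + Q) + Q = (Q - W/7) + Q = 2*Q - W/7)
(-9 + Y(d, 4*5))*0 = (-9 + (2*(4*5) - ⅐*86))*0 = (-9 + (2*20 - 86/7))*0 = (-9 + (40 - 86/7))*0 = (-9 + 194/7)*0 = (131/7)*0 = 0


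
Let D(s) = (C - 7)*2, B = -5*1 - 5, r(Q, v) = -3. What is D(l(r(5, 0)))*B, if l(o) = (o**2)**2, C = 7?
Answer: 0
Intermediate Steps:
l(o) = o**4
B = -10 (B = -5 - 5 = -10)
D(s) = 0 (D(s) = (7 - 7)*2 = 0*2 = 0)
D(l(r(5, 0)))*B = 0*(-10) = 0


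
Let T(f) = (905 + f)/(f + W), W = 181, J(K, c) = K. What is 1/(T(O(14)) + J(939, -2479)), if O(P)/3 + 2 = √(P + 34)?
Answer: 3563515/3364656872 + 543*√3/1682328436 ≈ 0.0010597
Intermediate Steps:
O(P) = -6 + 3*√(34 + P) (O(P) = -6 + 3*√(P + 34) = -6 + 3*√(34 + P))
T(f) = (905 + f)/(181 + f) (T(f) = (905 + f)/(f + 181) = (905 + f)/(181 + f))
1/(T(O(14)) + J(939, -2479)) = 1/((905 + (-6 + 3*√(34 + 14)))/(181 + (-6 + 3*√(34 + 14))) + 939) = 1/((905 + (-6 + 3*√48))/(181 + (-6 + 3*√48)) + 939) = 1/((905 + (-6 + 3*(4*√3)))/(181 + (-6 + 3*(4*√3))) + 939) = 1/((905 + (-6 + 12*√3))/(181 + (-6 + 12*√3)) + 939) = 1/((899 + 12*√3)/(175 + 12*√3) + 939) = 1/(939 + (899 + 12*√3)/(175 + 12*√3))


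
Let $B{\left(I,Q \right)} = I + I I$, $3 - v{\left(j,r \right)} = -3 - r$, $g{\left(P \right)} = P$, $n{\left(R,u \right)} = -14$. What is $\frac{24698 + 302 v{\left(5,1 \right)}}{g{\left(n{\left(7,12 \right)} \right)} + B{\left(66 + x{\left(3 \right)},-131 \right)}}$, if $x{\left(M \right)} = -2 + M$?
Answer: $\frac{13406}{2271} \approx 5.9031$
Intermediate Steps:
$v{\left(j,r \right)} = 6 + r$ ($v{\left(j,r \right)} = 3 - \left(-3 - r\right) = 3 + \left(3 + r\right) = 6 + r$)
$B{\left(I,Q \right)} = I + I^{2}$
$\frac{24698 + 302 v{\left(5,1 \right)}}{g{\left(n{\left(7,12 \right)} \right)} + B{\left(66 + x{\left(3 \right)},-131 \right)}} = \frac{24698 + 302 \left(6 + 1\right)}{-14 + \left(66 + \left(-2 + 3\right)\right) \left(1 + \left(66 + \left(-2 + 3\right)\right)\right)} = \frac{24698 + 302 \cdot 7}{-14 + \left(66 + 1\right) \left(1 + \left(66 + 1\right)\right)} = \frac{24698 + 2114}{-14 + 67 \left(1 + 67\right)} = \frac{26812}{-14 + 67 \cdot 68} = \frac{26812}{-14 + 4556} = \frac{26812}{4542} = 26812 \cdot \frac{1}{4542} = \frac{13406}{2271}$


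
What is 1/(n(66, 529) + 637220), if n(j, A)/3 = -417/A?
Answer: 529/337088129 ≈ 1.5693e-6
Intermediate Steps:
n(j, A) = -1251/A (n(j, A) = 3*(-417/A) = -1251/A)
1/(n(66, 529) + 637220) = 1/(-1251/529 + 637220) = 1/(337088129/529) = 529/337088129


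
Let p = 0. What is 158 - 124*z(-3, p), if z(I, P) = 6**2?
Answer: -4306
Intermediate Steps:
z(I, P) = 36
158 - 124*z(-3, p) = 158 - 124*36 = 158 - 4464 = -4306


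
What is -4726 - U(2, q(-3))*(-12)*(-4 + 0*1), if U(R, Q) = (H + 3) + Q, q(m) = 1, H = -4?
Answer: -4726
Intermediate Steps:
U(R, Q) = -1 + Q (U(R, Q) = (-4 + 3) + Q = -1 + Q)
-4726 - U(2, q(-3))*(-12)*(-4 + 0*1) = -4726 - (-1 + 1)*(-12)*(-4 + 0*1) = -4726 - 0*(-12)*(-4 + 0) = -4726 - 0*(-4) = -4726 - 1*0 = -4726 + 0 = -4726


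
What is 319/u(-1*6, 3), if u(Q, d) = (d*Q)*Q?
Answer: 319/108 ≈ 2.9537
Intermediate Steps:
u(Q, d) = d*Q**2 (u(Q, d) = (Q*d)*Q = d*Q**2)
319/u(-1*6, 3) = 319/((3*(-1*6)**2)) = 319/((3*(-6)**2)) = 319/((3*36)) = 319/108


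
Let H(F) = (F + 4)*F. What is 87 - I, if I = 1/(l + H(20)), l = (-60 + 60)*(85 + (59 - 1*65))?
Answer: 41759/480 ≈ 86.998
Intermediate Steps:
H(F) = F*(4 + F) (H(F) = (4 + F)*F = F*(4 + F))
l = 0 (l = 0*(85 + (59 - 65)) = 0*(85 - 6) = 0*79 = 0)
I = 1/480 (I = 1/(0 + 20*(4 + 20)) = 1/(0 + 20*24) = 1/(0 + 480) = 1/480 ≈ 0.0020833)
87 - I = 87 - 1*1/480 = 87 - 1/480 = 41759/480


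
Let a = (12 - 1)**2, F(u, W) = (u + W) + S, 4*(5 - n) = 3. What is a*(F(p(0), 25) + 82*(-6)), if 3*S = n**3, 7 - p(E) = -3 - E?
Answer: -10022551/192 ≈ -52201.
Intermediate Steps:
p(E) = 10 + E (p(E) = 7 - (-3 - E) = 7 + (3 + E) = 10 + E)
n = 17/4 (n = 5 - 1/4*3 = 5 - 3/4 = 17/4 ≈ 4.2500)
S = 4913/192 (S = (17/4)**3/3 = (1/3)*(4913/64) = 4913/192 ≈ 25.589)
F(u, W) = 4913/192 + W + u (F(u, W) = (u + W) + 4913/192 = (W + u) + 4913/192 = 4913/192 + W + u)
a = 121 (a = 11**2 = 121)
a*(F(p(0), 25) + 82*(-6)) = 121*((4913/192 + 25 + (10 + 0)) + 82*(-6)) = 121*((4913/192 + 25 + 10) - 492) = 121*(11633/192 - 492) = 121*(-82831/192) = -10022551/192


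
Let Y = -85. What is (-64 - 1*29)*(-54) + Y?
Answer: 4937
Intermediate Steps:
(-64 - 1*29)*(-54) + Y = (-64 - 1*29)*(-54) - 85 = (-64 - 29)*(-54) - 85 = -93*(-54) - 85 = 5022 - 85 = 4937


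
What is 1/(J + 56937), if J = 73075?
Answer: 1/130012 ≈ 7.6916e-6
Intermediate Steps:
1/(J + 56937) = 1/(73075 + 56937) = 1/130012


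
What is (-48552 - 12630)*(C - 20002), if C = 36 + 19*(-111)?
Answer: 1350592650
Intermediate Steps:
C = -2073 (C = 36 - 2109 = -2073)
(-48552 - 12630)*(C - 20002) = (-48552 - 12630)*(-2073 - 20002) = -61182*(-22075) = 1350592650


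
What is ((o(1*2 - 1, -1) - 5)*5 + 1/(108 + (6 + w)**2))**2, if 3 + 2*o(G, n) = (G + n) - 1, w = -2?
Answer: 18826921/15376 ≈ 1224.4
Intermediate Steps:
o(G, n) = -2 + G/2 + n/2 (o(G, n) = -3/2 + ((G + n) - 1)/2 = -3/2 + (-1 + G + n)/2 = -3/2 + (-1/2 + G/2 + n/2) = -2 + G/2 + n/2)
((o(1*2 - 1, -1) - 5)*5 + 1/(108 + (6 + w)**2))**2 = (((-2 + (1*2 - 1)/2 + (1/2)*(-1)) - 5)*5 + 1/(108 + (6 - 2)**2))**2 = (((-2 + (2 - 1)/2 - 1/2) - 5)*5 + 1/(108 + 4**2))**2 = (((-2 + (1/2)*1 - 1/2) - 5)*5 + 1/(108 + 16))**2 = (((-2 + 1/2 - 1/2) - 5)*5 + 1/124)**2 = ((-2 - 5)*5 + 1/124)**2 = (-7*5 + 1/124)**2 = (-35 + 1/124)**2 = (-4339/124)**2 = 18826921/15376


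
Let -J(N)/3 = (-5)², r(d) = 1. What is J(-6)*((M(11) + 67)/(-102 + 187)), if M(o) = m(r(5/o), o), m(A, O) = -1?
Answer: -990/17 ≈ -58.235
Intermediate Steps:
M(o) = -1
J(N) = -75 (J(N) = -3*(-5)² = -3*25 = -75)
J(-6)*((M(11) + 67)/(-102 + 187)) = -75*(-1 + 67)/(-102 + 187) = -4950/85 = -75*66/85 = -990/17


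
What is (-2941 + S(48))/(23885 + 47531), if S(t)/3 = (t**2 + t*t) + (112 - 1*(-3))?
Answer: 2807/17854 ≈ 0.15722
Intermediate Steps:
S(t) = 345 + 6*t**2 (S(t) = 3*((t**2 + t*t) + (112 - 1*(-3))) = 3*((t**2 + t**2) + (112 + 3)) = 3*(2*t**2 + 115) = 3*(115 + 2*t**2) = 345 + 6*t**2)
(-2941 + S(48))/(23885 + 47531) = (-2941 + (345 + 6*48**2))/(23885 + 47531) = (-2941 + (345 + 6*2304))/71416 = (-2941 + (345 + 13824))*(1/71416) = (-2941 + 14169)*(1/71416) = 11228*(1/71416) = 2807/17854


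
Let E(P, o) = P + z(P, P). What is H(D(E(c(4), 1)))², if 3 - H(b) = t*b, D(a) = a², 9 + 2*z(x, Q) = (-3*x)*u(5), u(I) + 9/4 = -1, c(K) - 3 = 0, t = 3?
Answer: 1081291689/4096 ≈ 2.6399e+5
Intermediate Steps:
c(K) = 3 (c(K) = 3 + 0 = 3)
u(I) = -13/4 (u(I) = -9/4 - 1 = -13/4)
z(x, Q) = -9/2 + 39*x/8 (z(x, Q) = -9/2 + (-3*x*(-13/4))/2 = -9/2 + (39*x/4)/2 = -9/2 + 39*x/8)
E(P, o) = -9/2 + 47*P/8 (E(P, o) = P + (-9/2 + 39*P/8) = -9/2 + 47*P/8)
H(b) = 3 - 3*b
H(D(E(c(4), 1)))² = (3 - 3*(-9/2 + (47/8)*3)²)² = (3 - 3*(-9/2 + 141/8)²)² = (3 - 3*(105/8)²)² = (3 - 3*11025/64)² = (3 - 33075/64)² = (-32883/64)² = 1081291689/4096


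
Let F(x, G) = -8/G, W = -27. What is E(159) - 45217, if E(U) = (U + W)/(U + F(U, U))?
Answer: -1142748253/25273 ≈ -45216.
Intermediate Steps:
E(U) = (-27 + U)/(U - 8/U) (E(U) = (U - 27)/(U - 8/U) = (-27 + U)/(U - 8/U))
E(159) - 45217 = 159*(-27 + 159)/(-8 + 159²) - 45217 = 159*132/(-8 + 25281) - 45217 = 159*132/25273 - 45217 = 159*(1/25273)*132 - 45217 = 20988/25273 - 45217 = -1142748253/25273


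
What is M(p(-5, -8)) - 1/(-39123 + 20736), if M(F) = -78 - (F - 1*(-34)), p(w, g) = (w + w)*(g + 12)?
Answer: -1323863/18387 ≈ -72.000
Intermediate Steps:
p(w, g) = 2*w*(12 + g) (p(w, g) = (2*w)*(12 + g) = 2*w*(12 + g))
M(F) = -112 - F (M(F) = -78 - (F + 34) = -78 - (34 + F) = -78 + (-34 - F) = -112 - F)
M(p(-5, -8)) - 1/(-39123 + 20736) = (-112 - 2*(-5)*(12 - 8)) - 1/(-39123 + 20736) = (-112 - 2*(-5)*4) - 1/(-18387) = (-112 - 1*(-40)) - 1*(-1/18387) = (-112 + 40) + 1/18387 = -72 + 1/18387 = -1323863/18387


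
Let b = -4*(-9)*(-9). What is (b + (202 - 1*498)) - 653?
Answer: -1273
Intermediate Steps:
b = -324 (b = 36*(-9) = -324)
(b + (202 - 1*498)) - 653 = (-324 + (202 - 1*498)) - 653 = (-324 + (202 - 498)) - 653 = (-324 - 296) - 653 = -620 - 653 = -1273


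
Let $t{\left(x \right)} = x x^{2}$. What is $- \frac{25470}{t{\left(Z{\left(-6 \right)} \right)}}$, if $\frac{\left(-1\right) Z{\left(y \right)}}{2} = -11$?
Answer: $- \frac{12735}{5324} \approx -2.392$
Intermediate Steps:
$Z{\left(y \right)} = 22$ ($Z{\left(y \right)} = \left(-2\right) \left(-11\right) = 22$)
$t{\left(x \right)} = x^{3}$
$- \frac{25470}{t{\left(Z{\left(-6 \right)} \right)}} = - \frac{25470}{22^{3}} = - \frac{25470}{10648} = \left(-25470\right) \frac{1}{10648} = - \frac{12735}{5324}$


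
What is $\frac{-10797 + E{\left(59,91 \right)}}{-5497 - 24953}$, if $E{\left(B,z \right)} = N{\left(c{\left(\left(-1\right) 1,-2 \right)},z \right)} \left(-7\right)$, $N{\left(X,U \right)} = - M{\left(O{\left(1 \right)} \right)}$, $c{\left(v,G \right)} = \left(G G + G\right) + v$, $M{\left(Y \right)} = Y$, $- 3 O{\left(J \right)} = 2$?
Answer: $\frac{6481}{18270} \approx 0.35473$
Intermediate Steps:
$O{\left(J \right)} = - \frac{2}{3}$ ($O{\left(J \right)} = \left(- \frac{1}{3}\right) 2 = - \frac{2}{3}$)
$c{\left(v,G \right)} = G + v + G^{2}$ ($c{\left(v,G \right)} = \left(G^{2} + G\right) + v = \left(G + G^{2}\right) + v = G + v + G^{2}$)
$N{\left(X,U \right)} = \frac{2}{3}$ ($N{\left(X,U \right)} = \left(-1\right) \left(- \frac{2}{3}\right) = \frac{2}{3}$)
$E{\left(B,z \right)} = - \frac{14}{3}$ ($E{\left(B,z \right)} = \frac{2}{3} \left(-7\right) = - \frac{14}{3}$)
$\frac{-10797 + E{\left(59,91 \right)}}{-5497 - 24953} = \frac{-10797 - \frac{14}{3}}{-5497 - 24953} = - \frac{32405}{3 \left(-30450\right)} = \left(- \frac{32405}{3}\right) \left(- \frac{1}{30450}\right) = \frac{6481}{18270}$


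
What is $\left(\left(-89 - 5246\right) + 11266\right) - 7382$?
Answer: $-1451$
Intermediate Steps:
$\left(\left(-89 - 5246\right) + 11266\right) - 7382 = \left(-5335 + 11266\right) - 7382 = 5931 - 7382 = -1451$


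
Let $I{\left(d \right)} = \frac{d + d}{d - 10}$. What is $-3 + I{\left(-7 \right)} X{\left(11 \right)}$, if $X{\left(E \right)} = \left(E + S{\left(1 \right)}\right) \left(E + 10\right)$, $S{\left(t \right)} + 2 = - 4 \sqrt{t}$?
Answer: $\frac{1419}{17} \approx 83.471$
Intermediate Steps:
$S{\left(t \right)} = -2 - 4 \sqrt{t}$
$I{\left(d \right)} = \frac{2 d}{-10 + d}$
$X{\left(E \right)} = \left(-6 + E\right) \left(10 + E\right)$ ($X{\left(E \right)} = \left(E - \left(2 + 4 \sqrt{1}\right)\right) \left(E + 10\right) = \left(E - 6\right) \left(10 + E\right) = \left(-6 + E\right) \left(10 + E\right)$)
$-3 + I{\left(-7 \right)} X{\left(11 \right)} = -3 + 2 \left(-7\right) \frac{1}{-10 - 7} \left(-60 + 11^{2} + 4 \cdot 11\right) = -3 + 2 \left(-7\right) \frac{1}{-17} \left(-60 + 121 + 44\right) = -3 + 2 \left(-7\right) \left(- \frac{1}{17}\right) 105 = -3 + \frac{14}{17} \cdot 105 = -3 + \frac{1470}{17} = \frac{1419}{17}$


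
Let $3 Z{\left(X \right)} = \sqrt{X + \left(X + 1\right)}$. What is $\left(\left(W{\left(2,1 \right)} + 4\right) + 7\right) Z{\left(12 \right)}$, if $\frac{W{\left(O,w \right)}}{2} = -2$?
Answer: $\frac{35}{3} \approx 11.667$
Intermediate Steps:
$W{\left(O,w \right)} = -4$ ($W{\left(O,w \right)} = 2 \left(-2\right) = -4$)
$Z{\left(X \right)} = \frac{\sqrt{1 + 2 X}}{3}$ ($Z{\left(X \right)} = \frac{\sqrt{X + \left(X + 1\right)}}{3} = \frac{\sqrt{X + \left(1 + X\right)}}{3} = \frac{\sqrt{1 + 2 X}}{3}$)
$\left(\left(W{\left(2,1 \right)} + 4\right) + 7\right) Z{\left(12 \right)} = \left(\left(-4 + 4\right) + 7\right) \frac{\sqrt{1 + 2 \cdot 12}}{3} = \left(0 + 7\right) \frac{\sqrt{1 + 24}}{3} = 7 \frac{\sqrt{25}}{3} = 7 \cdot \frac{1}{3} \cdot 5 = 7 \cdot \frac{5}{3} = \frac{35}{3}$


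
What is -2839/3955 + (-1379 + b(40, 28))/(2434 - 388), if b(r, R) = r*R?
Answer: -6832939/8091930 ≈ -0.84441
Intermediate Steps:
b(r, R) = R*r
-2839/3955 + (-1379 + b(40, 28))/(2434 - 388) = -2839/3955 + (-1379 + 28*40)/(2434 - 388) = -2839*1/3955 + (-1379 + 1120)/2046 = -2839/3955 - 259*1/2046 = -2839/3955 - 259/2046 = -6832939/8091930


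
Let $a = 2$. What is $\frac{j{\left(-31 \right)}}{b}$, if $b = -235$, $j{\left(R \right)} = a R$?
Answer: $\frac{62}{235} \approx 0.26383$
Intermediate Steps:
$j{\left(R \right)} = 2 R$
$\frac{j{\left(-31 \right)}}{b} = \frac{2 \left(-31\right)}{-235} = \left(-62\right) \left(- \frac{1}{235}\right) = \frac{62}{235}$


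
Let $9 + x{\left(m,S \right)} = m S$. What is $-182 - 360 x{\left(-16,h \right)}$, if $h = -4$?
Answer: $-19982$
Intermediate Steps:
$x{\left(m,S \right)} = -9 + S m$ ($x{\left(m,S \right)} = -9 + m S = -9 + S m$)
$-182 - 360 x{\left(-16,h \right)} = -182 - 360 \left(-9 - -64\right) = -182 - 360 \left(-9 + 64\right) = -182 - 19800 = -19982$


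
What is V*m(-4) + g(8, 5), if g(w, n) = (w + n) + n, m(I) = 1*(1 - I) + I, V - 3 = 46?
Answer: 67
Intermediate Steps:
V = 49 (V = 3 + 46 = 49)
m(I) = 1 (m(I) = (1 - I) + I = 1)
g(w, n) = w + 2*n (g(w, n) = (n + w) + n = w + 2*n)
V*m(-4) + g(8, 5) = 49*1 + (8 + 2*5) = 49 + (8 + 10) = 49 + 18 = 67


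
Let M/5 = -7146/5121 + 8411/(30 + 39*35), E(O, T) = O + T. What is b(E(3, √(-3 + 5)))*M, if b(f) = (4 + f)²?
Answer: 62529893/52917 + 51495206*√2/158751 ≈ 1640.4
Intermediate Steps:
M = 3678229/158751 (M = 5*(-7146/5121 + 8411/(30 + 39*35)) = 5*(-7146*1/5121 + 8411/(30 + 1365)) = 5*(-794/569 + 8411/1395) = 5*(3678229/793755) = 3678229/158751 ≈ 23.170)
b(E(3, √(-3 + 5)))*M = (4 + (3 + √(-3 + 5)))²*(3678229/158751) = (4 + (3 + √2))²*(3678229/158751) = (7 + √2)²*(3678229/158751) = 3678229*(7 + √2)²/158751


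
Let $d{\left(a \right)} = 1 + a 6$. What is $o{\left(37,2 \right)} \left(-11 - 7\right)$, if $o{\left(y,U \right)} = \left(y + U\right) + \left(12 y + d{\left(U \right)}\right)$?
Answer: $-8928$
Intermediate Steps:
$d{\left(a \right)} = 1 + 6 a$
$o{\left(y,U \right)} = 1 + 7 U + 13 y$ ($o{\left(y,U \right)} = \left(y + U\right) + \left(12 y + \left(1 + 6 U\right)\right) = \left(U + y\right) + \left(1 + 6 U + 12 y\right) = 1 + 7 U + 13 y$)
$o{\left(37,2 \right)} \left(-11 - 7\right) = \left(1 + 7 \cdot 2 + 13 \cdot 37\right) \left(-11 - 7\right) = \left(1 + 14 + 481\right) \left(-18\right) = 496 \left(-18\right) = -8928$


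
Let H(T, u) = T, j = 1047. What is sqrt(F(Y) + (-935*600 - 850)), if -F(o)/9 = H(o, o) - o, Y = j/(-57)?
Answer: 5*I*sqrt(22474) ≈ 749.57*I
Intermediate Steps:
Y = -349/19 (Y = 1047/(-57) = 1047*(-1/57) = -349/19 ≈ -18.368)
F(o) = 0 (F(o) = -9*(o - o) = -9*0 = 0)
sqrt(F(Y) + (-935*600 - 850)) = sqrt(0 + (-935*600 - 850)) = sqrt(0 + (-561000 - 850)) = sqrt(0 - 561850) = sqrt(-561850) = 5*I*sqrt(22474)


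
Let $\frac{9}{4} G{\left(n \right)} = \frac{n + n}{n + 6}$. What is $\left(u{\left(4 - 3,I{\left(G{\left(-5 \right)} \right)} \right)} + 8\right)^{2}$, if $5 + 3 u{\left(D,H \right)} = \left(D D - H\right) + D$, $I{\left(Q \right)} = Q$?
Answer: $\frac{52441}{729} \approx 71.936$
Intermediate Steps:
$G{\left(n \right)} = \frac{8 n}{9 \left(6 + n\right)}$ ($G{\left(n \right)} = \frac{4 \frac{n + n}{n + 6}}{9} = \frac{4 \frac{2 n}{6 + n}}{9} = \frac{8 n}{9 \left(6 + n\right)}$)
$u{\left(D,H \right)} = - \frac{5}{3} - \frac{H}{3} + \frac{D}{3} + \frac{D^{2}}{3}$ ($u{\left(D,H \right)} = - \frac{5}{3} + \frac{\left(D D - H\right) + D}{3} = - \frac{5}{3} + \frac{\left(D^{2} - H\right) + D}{3} = - \frac{5}{3} + \frac{D + D^{2} - H}{3} = - \frac{5}{3} + \left(- \frac{H}{3} + \frac{D}{3} + \frac{D^{2}}{3}\right) = - \frac{5}{3} - \frac{H}{3} + \frac{D}{3} + \frac{D^{2}}{3}$)
$\left(u{\left(4 - 3,I{\left(G{\left(-5 \right)} \right)} \right)} + 8\right)^{2} = \left(\left(- \frac{5}{3} - \frac{\frac{8}{9} \left(-5\right) \frac{1}{6 - 5}}{3} + \frac{4 - 3}{3} + \frac{\left(4 - 3\right)^{2}}{3}\right) + 8\right)^{2} = \left(\left(- \frac{5}{3} - \frac{\frac{8}{9} \left(-5\right) 1^{-1}}{3} + \frac{4 - 3}{3} + \frac{\left(4 - 3\right)^{2}}{3}\right) + 8\right)^{2} = \left(\left(- \frac{5}{3} - \frac{\frac{8}{9} \left(-5\right) 1}{3} + \frac{1}{3} \cdot 1 + \frac{1^{2}}{3}\right) + 8\right)^{2} = \left(\left(- \frac{5}{3} - - \frac{40}{27} + \frac{1}{3} + \frac{1}{3} \cdot 1\right) + 8\right)^{2} = \left(\left(- \frac{5}{3} + \frac{40}{27} + \frac{1}{3} + \frac{1}{3}\right) + 8\right)^{2} = \left(\frac{13}{27} + 8\right)^{2} = \left(\frac{229}{27}\right)^{2} = \frac{52441}{729}$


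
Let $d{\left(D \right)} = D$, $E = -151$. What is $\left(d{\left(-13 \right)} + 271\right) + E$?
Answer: $107$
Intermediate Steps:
$\left(d{\left(-13 \right)} + 271\right) + E = \left(-13 + 271\right) - 151 = 258 - 151 = 107$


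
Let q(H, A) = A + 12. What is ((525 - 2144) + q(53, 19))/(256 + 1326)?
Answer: -794/791 ≈ -1.0038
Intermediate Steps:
q(H, A) = 12 + A
((525 - 2144) + q(53, 19))/(256 + 1326) = ((525 - 2144) + (12 + 19))/(256 + 1326) = (-1619 + 31)/1582 = -1588*1/1582 = -794/791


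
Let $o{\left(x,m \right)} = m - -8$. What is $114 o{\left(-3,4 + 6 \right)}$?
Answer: $2052$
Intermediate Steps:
$o{\left(x,m \right)} = 8 + m$ ($o{\left(x,m \right)} = m + 8 = 8 + m$)
$114 o{\left(-3,4 + 6 \right)} = 114 \left(8 + \left(4 + 6\right)\right) = 114 \left(8 + 10\right) = 114 \cdot 18 = 2052$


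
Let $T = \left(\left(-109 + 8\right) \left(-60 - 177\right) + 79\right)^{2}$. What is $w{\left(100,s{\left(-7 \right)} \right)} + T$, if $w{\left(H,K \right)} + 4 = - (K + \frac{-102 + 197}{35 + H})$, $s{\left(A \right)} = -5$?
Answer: $\frac{15572742920}{27} \approx 5.7677 \cdot 10^{8}$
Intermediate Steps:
$T = 576768256$ ($T = \left(\left(-101\right) \left(-237\right) + 79\right)^{2} = \left(23937 + 79\right)^{2} = 24016^{2} = 576768256$)
$w{\left(H,K \right)} = -4 - K - \frac{95}{35 + H}$ ($w{\left(H,K \right)} = -4 - \left(K + \frac{-102 + 197}{35 + H}\right) = -4 - \left(K + \frac{95}{35 + H}\right) = -4 - K - \frac{95}{35 + H}$)
$w{\left(100,s{\left(-7 \right)} \right)} + T = \frac{-235 - -175 - 400 - 100 \left(-5\right)}{35 + 100} + 576768256 = \frac{-235 + 175 - 400 + 500}{135} + 576768256 = \frac{1}{135} \cdot 40 + 576768256 = \frac{8}{27} + 576768256 = \frac{15572742920}{27}$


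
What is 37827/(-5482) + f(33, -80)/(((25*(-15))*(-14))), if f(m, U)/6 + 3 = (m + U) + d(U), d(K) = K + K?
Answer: -978567/137050 ≈ -7.1402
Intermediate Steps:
d(K) = 2*K
f(m, U) = -18 + 6*m + 18*U (f(m, U) = -18 + 6*((m + U) + 2*U) = -18 + 6*((U + m) + 2*U) = -18 + 6*(m + 3*U) = -18 + (6*m + 18*U) = -18 + 6*m + 18*U)
37827/(-5482) + f(33, -80)/(((25*(-15))*(-14))) = 37827/(-5482) + (-18 + 6*33 + 18*(-80))/(((25*(-15))*(-14))) = 37827*(-1/5482) + (-18 + 198 - 1440)/((-375*(-14))) = -37827/5482 - 1260/5250 = -37827/5482 - 1260*1/5250 = -37827/5482 - 6/25 = -978567/137050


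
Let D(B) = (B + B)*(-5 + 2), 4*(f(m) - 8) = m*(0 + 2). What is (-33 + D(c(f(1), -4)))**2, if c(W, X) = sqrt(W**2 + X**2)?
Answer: 4266 + 198*sqrt(353) ≈ 7986.1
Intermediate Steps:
f(m) = 8 + m/2 (f(m) = 8 + (m*(0 + 2))/4 = 8 + (m*2)/4 = 8 + (2*m)/4 = 8 + m/2)
D(B) = -6*B (D(B) = (2*B)*(-3) = -6*B)
(-33 + D(c(f(1), -4)))**2 = (-33 - 6*sqrt((8 + (1/2)*1)**2 + (-4)**2))**2 = (-33 - 6*sqrt((8 + 1/2)**2 + 16))**2 = (-33 - 6*sqrt((17/2)**2 + 16))**2 = (-33 - 6*sqrt(289/4 + 16))**2 = (-33 - 3*sqrt(353))**2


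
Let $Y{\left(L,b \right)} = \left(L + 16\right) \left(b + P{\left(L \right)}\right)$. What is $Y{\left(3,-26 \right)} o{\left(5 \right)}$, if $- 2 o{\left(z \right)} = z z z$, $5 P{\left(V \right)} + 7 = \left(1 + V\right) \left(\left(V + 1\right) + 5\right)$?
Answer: $\frac{47975}{2} \approx 23988.0$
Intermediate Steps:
$P{\left(V \right)} = - \frac{7}{5} + \frac{\left(1 + V\right) \left(6 + V\right)}{5}$ ($P{\left(V \right)} = - \frac{7}{5} + \frac{\left(1 + V\right) \left(\left(V + 1\right) + 5\right)}{5} = - \frac{7}{5} + \frac{\left(1 + V\right) \left(\left(1 + V\right) + 5\right)}{5} = - \frac{7}{5} + \frac{\left(1 + V\right) \left(6 + V\right)}{5}$)
$Y{\left(L,b \right)} = \left(16 + L\right) \left(- \frac{1}{5} + b + \frac{L^{2}}{5} + \frac{7 L}{5}\right)$ ($Y{\left(L,b \right)} = \left(L + 16\right) \left(b + \left(- \frac{1}{5} + \frac{L^{2}}{5} + \frac{7 L}{5}\right)\right) = \left(16 + L\right) \left(- \frac{1}{5} + b + \frac{L^{2}}{5} + \frac{7 L}{5}\right)$)
$o{\left(z \right)} = - \frac{z^{3}}{2}$ ($o{\left(z \right)} = - \frac{z z z}{2} = - \frac{z^{2} z}{2} = - \frac{z^{3}}{2}$)
$Y{\left(3,-26 \right)} o{\left(5 \right)} = \left(- \frac{16}{5} + 16 \left(-26\right) + \frac{3^{3}}{5} + \frac{23 \cdot 3^{2}}{5} + \frac{111}{5} \cdot 3 + 3 \left(-26\right)\right) \left(- \frac{5^{3}}{2}\right) = \left(- \frac{16}{5} - 416 + \frac{1}{5} \cdot 27 + \frac{23}{5} \cdot 9 + \frac{333}{5} - 78\right) \left(\left(- \frac{1}{2}\right) 125\right) = \left(- \frac{16}{5} - 416 + \frac{27}{5} + \frac{207}{5} + \frac{333}{5} - 78\right) \left(- \frac{125}{2}\right) = \left(- \frac{1919}{5}\right) \left(- \frac{125}{2}\right) = \frac{47975}{2}$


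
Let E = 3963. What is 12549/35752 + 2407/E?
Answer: 135786751/141685176 ≈ 0.95837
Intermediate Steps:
12549/35752 + 2407/E = 12549/35752 + 2407/3963 = 135786751/141685176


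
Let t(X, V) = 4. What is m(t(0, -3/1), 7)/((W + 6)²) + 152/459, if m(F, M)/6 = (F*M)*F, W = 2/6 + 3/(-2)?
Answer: 11231960/386019 ≈ 29.097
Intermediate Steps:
W = -7/6 (W = 2*(⅙) + 3*(-½) = ⅓ - 3/2 = -7/6 ≈ -1.1667)
m(F, M) = 6*M*F² (m(F, M) = 6*((F*M)*F) = 6*(M*F²) = 6*M*F²)
m(t(0, -3/1), 7)/((W + 6)²) + 152/459 = (6*7*4²)/((-7/6 + 6)²) + 152/459 = (6*7*16)/((29/6)²) + 152*(1/459) = 672/(841/36) + 152/459 = 672*(36/841) + 152/459 = 24192/841 + 152/459 = 11231960/386019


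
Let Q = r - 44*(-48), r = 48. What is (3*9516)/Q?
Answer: 793/60 ≈ 13.217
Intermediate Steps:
Q = 2160 (Q = 48 - 44*(-48) = 48 + 2112 = 2160)
(3*9516)/Q = (3*9516)/2160 = 28548*(1/2160) = 793/60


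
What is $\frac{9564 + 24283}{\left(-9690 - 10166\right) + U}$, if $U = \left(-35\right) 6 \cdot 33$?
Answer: $- \frac{33847}{26786} \approx -1.2636$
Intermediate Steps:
$U = -6930$ ($U = \left(-210\right) 33 = -6930$)
$\frac{9564 + 24283}{\left(-9690 - 10166\right) + U} = \frac{9564 + 24283}{\left(-9690 - 10166\right) - 6930} = \frac{33847}{-19856 - 6930} = \frac{33847}{-26786} = 33847 \left(- \frac{1}{26786}\right) = - \frac{33847}{26786}$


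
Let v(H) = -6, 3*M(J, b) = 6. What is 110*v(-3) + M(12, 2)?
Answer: -658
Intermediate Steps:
M(J, b) = 2 (M(J, b) = (1/3)*6 = 2)
110*v(-3) + M(12, 2) = 110*(-6) + 2 = -660 + 2 = -658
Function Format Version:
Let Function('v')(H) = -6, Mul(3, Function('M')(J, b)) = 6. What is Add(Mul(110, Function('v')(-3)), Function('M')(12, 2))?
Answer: -658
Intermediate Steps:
Function('M')(J, b) = 2 (Function('M')(J, b) = Mul(Rational(1, 3), 6) = 2)
Add(Mul(110, Function('v')(-3)), Function('M')(12, 2)) = Add(Mul(110, -6), 2) = Add(-660, 2) = -658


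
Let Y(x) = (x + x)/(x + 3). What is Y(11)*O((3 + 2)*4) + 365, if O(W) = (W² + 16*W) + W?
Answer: 10695/7 ≈ 1527.9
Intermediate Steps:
O(W) = W² + 17*W
Y(x) = 2*x/(3 + x) (Y(x) = (2*x)/(3 + x) = 2*x/(3 + x))
Y(11)*O((3 + 2)*4) + 365 = (2*11/(3 + 11))*(((3 + 2)*4)*(17 + (3 + 2)*4)) + 365 = (2*11/14)*((5*4)*(17 + 5*4)) + 365 = (2*11*(1/14))*(20*(17 + 20)) + 365 = 11*(20*37)/7 + 365 = (11/7)*740 + 365 = 8140/7 + 365 = 10695/7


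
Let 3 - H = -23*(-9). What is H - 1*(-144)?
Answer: -60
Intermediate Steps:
H = -204 (H = 3 - (-23)*(-9) = 3 - 1*207 = 3 - 207 = -204)
H - 1*(-144) = -204 - 1*(-144) = -204 + 144 = -60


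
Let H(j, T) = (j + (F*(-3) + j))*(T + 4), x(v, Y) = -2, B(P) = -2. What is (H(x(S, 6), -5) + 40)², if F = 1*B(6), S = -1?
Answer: 1444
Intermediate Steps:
F = -2 (F = 1*(-2) = -2)
H(j, T) = (4 + T)*(6 + 2*j) (H(j, T) = (j + (-2*(-3) + j))*(T + 4) = (j + (6 + j))*(4 + T) = (6 + 2*j)*(4 + T) = (4 + T)*(6 + 2*j))
(H(x(S, 6), -5) + 40)² = ((24 + 6*(-5) + 8*(-2) + 2*(-5)*(-2)) + 40)² = ((24 - 30 - 16 + 20) + 40)² = (-2 + 40)² = 38² = 1444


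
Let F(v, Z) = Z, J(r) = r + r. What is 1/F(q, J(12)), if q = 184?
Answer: 1/24 ≈ 0.041667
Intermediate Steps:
J(r) = 2*r
1/F(q, J(12)) = 1/(2*12) = 1/24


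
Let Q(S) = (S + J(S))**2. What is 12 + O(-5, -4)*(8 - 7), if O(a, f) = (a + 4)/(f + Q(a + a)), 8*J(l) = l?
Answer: 23516/1961 ≈ 11.992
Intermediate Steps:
J(l) = l/8
Q(S) = 81*S**2/64 (Q(S) = (S + S/8)**2 = (9*S/8)**2 = 81*S**2/64)
O(a, f) = (4 + a)/(f + 81*a**2/16) (O(a, f) = (a + 4)/(f + 81*(a + a)**2/64) = (4 + a)/(f + 81*(2*a)**2/64) = (4 + a)/(f + 81*(4*a**2)/64) = (4 + a)/(f + 81*a**2/16))
12 + O(-5, -4)*(8 - 7) = 12 + (16*(4 - 5)/(16*(-4) + 81*(-5)**2))*(8 - 7) = 12 + (16*(-1)/(-64 + 81*25))*1 = 12 + (16*(-1)/(-64 + 2025))*1 = 12 + (16*(-1)/1961)*1 = 12 + (16*(1/1961)*(-1))*1 = 12 - 16/1961*1 = 12 - 16/1961 = 23516/1961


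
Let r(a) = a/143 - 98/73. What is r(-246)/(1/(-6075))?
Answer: 194229900/10439 ≈ 18606.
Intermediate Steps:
r(a) = -98/73 + a/143 (r(a) = a*(1/143) - 98*1/73 = a/143 - 98/73 = -98/73 + a/143)
r(-246)/(1/(-6075)) = (-98/73 + (1/143)*(-246))/(1/(-6075)) = (-98/73 - 246/143)/(-1/6075) = -31972/10439*(-6075) = 194229900/10439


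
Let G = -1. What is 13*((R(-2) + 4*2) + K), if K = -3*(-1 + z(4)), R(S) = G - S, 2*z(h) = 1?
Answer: 273/2 ≈ 136.50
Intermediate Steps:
z(h) = ½ (z(h) = (½)*1 = ½)
R(S) = -1 - S
K = 3/2 (K = -3*(-1 + ½) = -3*(-½) = 3/2 ≈ 1.5000)
13*((R(-2) + 4*2) + K) = 13*(((-1 - 1*(-2)) + 4*2) + 3/2) = 13*(((-1 + 2) + 8) + 3/2) = 13*((1 + 8) + 3/2) = 13*(9 + 3/2) = 13*(21/2) = 273/2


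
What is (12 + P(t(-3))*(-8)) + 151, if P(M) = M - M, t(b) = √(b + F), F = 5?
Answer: 163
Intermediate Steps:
t(b) = √(5 + b) (t(b) = √(b + 5) = √(5 + b))
P(M) = 0
(12 + P(t(-3))*(-8)) + 151 = (12 + 0*(-8)) + 151 = (12 + 0) + 151 = 12 + 151 = 163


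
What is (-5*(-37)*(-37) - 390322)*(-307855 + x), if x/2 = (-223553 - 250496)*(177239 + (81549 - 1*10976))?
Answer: 93314533375801977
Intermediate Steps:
x = -234950061576 (x = 2*((-223553 - 250496)*(177239 + (81549 - 1*10976))) = 2*(-474049*(177239 + (81549 - 10976))) = 2*(-474049*(177239 + 70573)) = 2*(-474049*247812) = 2*(-117475030788) = -234950061576)
(-5*(-37)*(-37) - 390322)*(-307855 + x) = (-5*(-37)*(-37) - 390322)*(-307855 - 234950061576) = (185*(-37) - 390322)*(-234950369431) = (-6845 - 390322)*(-234950369431) = -397167*(-234950369431) = 93314533375801977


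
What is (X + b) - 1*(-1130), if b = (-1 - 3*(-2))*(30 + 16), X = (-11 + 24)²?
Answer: 1529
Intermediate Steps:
X = 169 (X = 13² = 169)
b = 230 (b = (-1 + 6)*46 = 5*46 = 230)
(X + b) - 1*(-1130) = (169 + 230) - 1*(-1130) = 399 + 1130 = 1529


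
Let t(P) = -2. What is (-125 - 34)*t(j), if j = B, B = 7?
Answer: 318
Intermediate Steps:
j = 7
(-125 - 34)*t(j) = (-125 - 34)*(-2) = -159*(-2) = 318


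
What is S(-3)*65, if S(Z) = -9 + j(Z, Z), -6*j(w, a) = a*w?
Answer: -1365/2 ≈ -682.50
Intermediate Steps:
j(w, a) = -a*w/6
S(Z) = -9 - Z**2/6 (S(Z) = -9 - Z*Z/6 = -9 - Z**2/6)
S(-3)*65 = (-9 - 1/6*(-3)**2)*65 = (-9 - 1/6*9)*65 = (-9 - 3/2)*65 = -21/2*65 = -1365/2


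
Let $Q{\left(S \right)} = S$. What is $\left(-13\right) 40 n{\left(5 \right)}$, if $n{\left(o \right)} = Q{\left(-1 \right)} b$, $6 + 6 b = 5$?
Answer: $- \frac{260}{3} \approx -86.667$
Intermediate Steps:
$b = - \frac{1}{6}$ ($b = -1 + \frac{1}{6} \cdot 5 = -1 + \frac{5}{6} = - \frac{1}{6} \approx -0.16667$)
$n{\left(o \right)} = \frac{1}{6}$ ($n{\left(o \right)} = \left(-1\right) \left(- \frac{1}{6}\right) = \frac{1}{6}$)
$\left(-13\right) 40 n{\left(5 \right)} = \left(-13\right) 40 \cdot \frac{1}{6} = \left(-520\right) \frac{1}{6} = - \frac{260}{3}$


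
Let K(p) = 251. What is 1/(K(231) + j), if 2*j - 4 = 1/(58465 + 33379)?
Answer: 183688/46473065 ≈ 0.0039526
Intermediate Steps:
j = 367377/183688 (j = 2 + 1/(2*(58465 + 33379)) = 2 + (½)/91844 = 2 + (½)*(1/91844) = 2 + 1/183688 = 367377/183688 ≈ 2.0000)
1/(K(231) + j) = 1/(251 + 367377/183688) = 1/(46473065/183688) = 183688/46473065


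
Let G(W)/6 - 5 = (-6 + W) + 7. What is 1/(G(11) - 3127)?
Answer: -1/3025 ≈ -0.00033058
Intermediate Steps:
G(W) = 36 + 6*W (G(W) = 30 + 6*((-6 + W) + 7) = 30 + 6*(1 + W) = 30 + (6 + 6*W) = 36 + 6*W)
1/(G(11) - 3127) = 1/((36 + 6*11) - 3127) = 1/((36 + 66) - 3127) = 1/(102 - 3127) = 1/(-3025) = -1/3025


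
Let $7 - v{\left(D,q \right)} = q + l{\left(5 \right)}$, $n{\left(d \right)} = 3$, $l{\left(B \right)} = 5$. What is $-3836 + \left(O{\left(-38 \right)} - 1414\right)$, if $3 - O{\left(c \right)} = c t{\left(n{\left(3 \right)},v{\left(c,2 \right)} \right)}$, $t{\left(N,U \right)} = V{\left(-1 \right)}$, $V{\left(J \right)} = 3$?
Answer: $-5133$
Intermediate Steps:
$v{\left(D,q \right)} = 2 - q$ ($v{\left(D,q \right)} = 7 - \left(q + 5\right) = 7 - \left(5 + q\right) = 2 - q$)
$t{\left(N,U \right)} = 3$
$O{\left(c \right)} = 3 - 3 c$ ($O{\left(c \right)} = 3 - c 3 = 3 - 3 c$)
$-3836 + \left(O{\left(-38 \right)} - 1414\right) = -3836 + \left(\left(3 - -114\right) - 1414\right) = -3836 + \left(\left(3 + 114\right) - 1414\right) = -3836 + \left(117 - 1414\right) = -3836 - 1297 = -5133$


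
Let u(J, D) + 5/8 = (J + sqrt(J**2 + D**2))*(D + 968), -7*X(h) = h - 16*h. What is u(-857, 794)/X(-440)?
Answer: 2562483/1600 - 6167*sqrt(1364885)/3300 ≈ -581.72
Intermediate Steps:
X(h) = 15*h/7 (X(h) = -(h - 16*h)/7 = -(-15)*h/7 = 15*h/7)
u(J, D) = -5/8 + (968 + D)*(J + sqrt(D**2 + J**2)) (u(J, D) = -5/8 + (J + sqrt(J**2 + D**2))*(D + 968) = -5/8 + (J + sqrt(D**2 + J**2))*(968 + D) = -5/8 + (968 + D)*(J + sqrt(D**2 + J**2)))
u(-857, 794)/X(-440) = (-5/8 + 968*(-857) + 968*sqrt(794**2 + (-857)**2) + 794*(-857) + 794*sqrt(794**2 + (-857)**2))/(((15/7)*(-440))) = (-5/8 - 829576 + 968*sqrt(630436 + 734449) - 680458 + 794*sqrt(630436 + 734449))/(-6600/7) = (-5/8 - 829576 + 968*sqrt(1364885) - 680458 + 794*sqrt(1364885))*(-7/6600) = (-12080277/8 + 1762*sqrt(1364885))*(-7/6600) = 2562483/1600 - 6167*sqrt(1364885)/3300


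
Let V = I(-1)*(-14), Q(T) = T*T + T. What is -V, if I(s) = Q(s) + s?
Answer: -14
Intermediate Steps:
Q(T) = T + T**2 (Q(T) = T**2 + T = T + T**2)
I(s) = s + s*(1 + s) (I(s) = s*(1 + s) + s = s + s*(1 + s))
V = 14 (V = -(2 - 1)*(-14) = -1*1*(-14) = -1*(-14) = 14)
-V = -1*14 = -14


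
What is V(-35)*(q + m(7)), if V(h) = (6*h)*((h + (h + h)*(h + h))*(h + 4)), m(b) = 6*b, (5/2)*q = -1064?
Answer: -12149053140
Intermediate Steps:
q = -2128/5 (q = (⅖)*(-1064) = -2128/5 ≈ -425.60)
V(h) = 6*h*(4 + h)*(h + 4*h²) (V(h) = (6*h)*((h + (2*h)*(2*h))*(4 + h)) = (6*h)*((h + 4*h²)*(4 + h)) = (6*h)*((4 + h)*(h + 4*h²)) = 6*h*(4 + h)*(h + 4*h²))
V(-35)*(q + m(7)) = ((-35)²*(24 + 24*(-35)² + 102*(-35)))*(-2128/5 + 6*7) = (1225*(24 + 24*1225 - 3570))*(-2128/5 + 42) = (1225*(24 + 29400 - 3570))*(-1918/5) = (1225*25854)*(-1918/5) = 31671150*(-1918/5) = -12149053140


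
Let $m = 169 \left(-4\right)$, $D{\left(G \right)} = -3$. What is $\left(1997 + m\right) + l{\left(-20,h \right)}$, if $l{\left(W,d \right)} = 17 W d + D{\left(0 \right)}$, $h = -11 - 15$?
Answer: $10158$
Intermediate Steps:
$m = -676$
$h = -26$ ($h = -11 - 15 = -26$)
$l{\left(W,d \right)} = -3 + 17 W d$ ($l{\left(W,d \right)} = 17 W d - 3 = -3 + 17 W d$)
$\left(1997 + m\right) + l{\left(-20,h \right)} = \left(1997 - 676\right) - \left(3 + 340 \left(-26\right)\right) = 1321 + \left(-3 + 8840\right) = 1321 + 8837 = 10158$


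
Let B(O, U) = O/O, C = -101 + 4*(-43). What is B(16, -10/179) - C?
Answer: 274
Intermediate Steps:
C = -273 (C = -101 - 172 = -273)
B(O, U) = 1
B(16, -10/179) - C = 1 - 1*(-273) = 1 + 273 = 274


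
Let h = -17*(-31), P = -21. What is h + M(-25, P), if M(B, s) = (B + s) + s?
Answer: 460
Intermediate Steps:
M(B, s) = B + 2*s
h = 527
h + M(-25, P) = 527 + (-25 + 2*(-21)) = 527 + (-25 - 42) = 527 - 67 = 460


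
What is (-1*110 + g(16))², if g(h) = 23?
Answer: 7569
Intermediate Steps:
(-1*110 + g(16))² = (-1*110 + 23)² = (-110 + 23)² = (-87)² = 7569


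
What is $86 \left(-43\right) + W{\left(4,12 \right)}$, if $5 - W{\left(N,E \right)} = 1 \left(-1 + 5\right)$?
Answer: $-3697$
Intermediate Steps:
$W{\left(N,E \right)} = 1$ ($W{\left(N,E \right)} = 5 - 1 \left(-1 + 5\right) = 5 - 1 \cdot 4 = 5 - 4 = 1$)
$86 \left(-43\right) + W{\left(4,12 \right)} = 86 \left(-43\right) + 1 = -3698 + 1 = -3697$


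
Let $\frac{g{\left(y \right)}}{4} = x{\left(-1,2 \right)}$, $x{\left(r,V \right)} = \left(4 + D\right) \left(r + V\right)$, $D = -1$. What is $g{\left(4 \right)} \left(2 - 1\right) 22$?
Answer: $264$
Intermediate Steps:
$x{\left(r,V \right)} = 3 V + 3 r$ ($x{\left(r,V \right)} = \left(4 - 1\right) \left(r + V\right) = 3 \left(V + r\right) = 3 V + 3 r$)
$g{\left(y \right)} = 12$ ($g{\left(y \right)} = 4 \left(3 \cdot 2 + 3 \left(-1\right)\right) = 4 \left(6 - 3\right) = 4 \cdot 3 = 12$)
$g{\left(4 \right)} \left(2 - 1\right) 22 = 12 \left(2 - 1\right) 22 = 12 \cdot 1 \cdot 22 = 12 \cdot 22 = 264$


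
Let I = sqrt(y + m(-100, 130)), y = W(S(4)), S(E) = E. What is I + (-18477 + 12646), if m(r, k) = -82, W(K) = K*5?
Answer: -5831 + I*sqrt(62) ≈ -5831.0 + 7.874*I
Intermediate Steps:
W(K) = 5*K
y = 20 (y = 5*4 = 20)
I = I*sqrt(62) (I = sqrt(20 - 82) = sqrt(-62) = I*sqrt(62) ≈ 7.874*I)
I + (-18477 + 12646) = I*sqrt(62) + (-18477 + 12646) = I*sqrt(62) - 5831 = -5831 + I*sqrt(62)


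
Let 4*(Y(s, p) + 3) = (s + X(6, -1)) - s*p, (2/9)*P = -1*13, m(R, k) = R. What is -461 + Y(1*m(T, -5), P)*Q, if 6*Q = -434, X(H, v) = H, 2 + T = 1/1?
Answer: 17363/24 ≈ 723.46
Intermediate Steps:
T = -1 (T = -2 + 1/1 = -2 + 1*1 = -2 + 1 = -1)
Q = -217/3 (Q = (⅙)*(-434) = -217/3 ≈ -72.333)
P = -117/2 (P = 9*(-1*13)/2 = (9/2)*(-13) = -117/2 ≈ -58.500)
Y(s, p) = -3/2 + s/4 - p*s/4 (Y(s, p) = -3 + ((s + 6) - s*p)/4 = -3 + ((6 + s) - p*s)/4 = -3 + (6 + s - p*s)/4 = -3 + (3/2 + s/4 - p*s/4) = -3/2 + s/4 - p*s/4)
-461 + Y(1*m(T, -5), P)*Q = -461 + (-3/2 + (1*(-1))/4 - ¼*(-117/2)*1*(-1))*(-217/3) = -461 + (-3/2 + (¼)*(-1) - ¼*(-117/2)*(-1))*(-217/3) = -461 + (-3/2 - ¼ - 117/8)*(-217/3) = -461 - 131/8*(-217/3) = -461 + 28427/24 = 17363/24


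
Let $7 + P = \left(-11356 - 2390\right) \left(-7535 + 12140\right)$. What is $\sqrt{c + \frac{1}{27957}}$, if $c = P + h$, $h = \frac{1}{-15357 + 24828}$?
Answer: $\frac{i \sqrt{493101494524821072087813}}{88260249} \approx 7956.1 i$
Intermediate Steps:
$h = \frac{1}{9471} \approx 0.00010559$
$P = -63300337$ ($P = -7 + \left(-11356 - 2390\right) \left(-7535 + 12140\right) = -7 - 63300330 = -63300337$)
$c = - \frac{599517491726}{9471}$ ($c = -63300337 + \frac{1}{9471} = - \frac{599517491726}{9471} \approx -6.33 \cdot 10^{7}$)
$\sqrt{c + \frac{1}{27957}} = \sqrt{- \frac{599517491726}{9471} + \frac{1}{27957}} = \sqrt{- \frac{5586903505391437}{88260249}} = \frac{i \sqrt{493101494524821072087813}}{88260249}$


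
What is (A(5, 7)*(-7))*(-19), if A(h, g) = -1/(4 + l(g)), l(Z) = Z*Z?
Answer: -133/53 ≈ -2.5094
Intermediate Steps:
l(Z) = Z²
A(h, g) = -1/(4 + g²)
(A(5, 7)*(-7))*(-19) = (-1/(4 + 7²)*(-7))*(-19) = (-1/(4 + 49)*(-7))*(-19) = (-1/53*(-7))*(-19) = (-1*1/53*(-7))*(-19) = -1/53*(-7)*(-19) = (7/53)*(-19) = -133/53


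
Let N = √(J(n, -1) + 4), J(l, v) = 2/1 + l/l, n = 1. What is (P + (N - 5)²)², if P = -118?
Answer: 8096 + 1720*√7 ≈ 12647.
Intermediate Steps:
J(l, v) = 3 (J(l, v) = 2*1 + 1 = 2 + 1 = 3)
N = √7 (N = √(3 + 4) = √7 ≈ 2.6458)
(P + (N - 5)²)² = (-118 + (√7 - 5)²)² = (-118 + (-5 + √7)²)²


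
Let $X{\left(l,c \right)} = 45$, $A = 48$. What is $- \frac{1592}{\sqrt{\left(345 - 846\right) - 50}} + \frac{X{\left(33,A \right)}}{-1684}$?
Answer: $- \frac{45}{1684} + \frac{1592 i \sqrt{551}}{551} \approx -0.026722 + 67.822 i$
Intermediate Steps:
$- \frac{1592}{\sqrt{\left(345 - 846\right) - 50}} + \frac{X{\left(33,A \right)}}{-1684} = - \frac{1592}{\sqrt{\left(345 - 846\right) - 50}} + \frac{45}{-1684} = - \frac{1592}{\sqrt{\left(345 - 846\right) - 50}} + 45 \left(- \frac{1}{1684}\right) = - \frac{1592}{\sqrt{-501 - 50}} - \frac{45}{1684} = - \frac{1592}{\sqrt{-551}} - \frac{45}{1684} = - \frac{1592}{i \sqrt{551}} - \frac{45}{1684} = - 1592 \left(- \frac{i \sqrt{551}}{551}\right) - \frac{45}{1684} = \frac{1592 i \sqrt{551}}{551} - \frac{45}{1684} = - \frac{45}{1684} + \frac{1592 i \sqrt{551}}{551}$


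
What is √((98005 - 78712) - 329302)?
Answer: I*√310009 ≈ 556.78*I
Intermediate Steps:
√((98005 - 78712) - 329302) = √(19293 - 329302) = √(-310009) = I*√310009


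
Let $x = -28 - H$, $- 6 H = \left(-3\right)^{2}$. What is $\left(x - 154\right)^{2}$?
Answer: $\frac{130321}{4} \approx 32580.0$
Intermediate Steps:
$H = - \frac{3}{2}$ ($H = - \frac{\left(-3\right)^{2}}{6} = \left(- \frac{1}{6}\right) 9 = - \frac{3}{2} \approx -1.5$)
$x = - \frac{53}{2}$ ($x = -28 - - \frac{3}{2} = -28 + \frac{3}{2} = - \frac{53}{2} \approx -26.5$)
$\left(x - 154\right)^{2} = \left(- \frac{53}{2} - 154\right)^{2} = \left(- \frac{361}{2}\right)^{2} = \frac{130321}{4}$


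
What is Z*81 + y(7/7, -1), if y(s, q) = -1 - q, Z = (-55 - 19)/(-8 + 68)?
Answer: -999/10 ≈ -99.900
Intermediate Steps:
Z = -37/30 (Z = -74/60 = -74*1/60 = -37/30 ≈ -1.2333)
Z*81 + y(7/7, -1) = -37/30*81 + (-1 - 1*(-1)) = -999/10 + (-1 + 1) = -999/10 + 0 = -999/10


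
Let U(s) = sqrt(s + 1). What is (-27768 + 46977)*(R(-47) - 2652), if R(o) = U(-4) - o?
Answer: -50039445 + 19209*I*sqrt(3) ≈ -5.0039e+7 + 33271.0*I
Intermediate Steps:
U(s) = sqrt(1 + s)
R(o) = -o + I*sqrt(3) (R(o) = sqrt(1 - 4) - o = sqrt(-3) - o = I*sqrt(3) - o = -o + I*sqrt(3))
(-27768 + 46977)*(R(-47) - 2652) = (-27768 + 46977)*((-1*(-47) + I*sqrt(3)) - 2652) = 19209*((47 + I*sqrt(3)) - 2652) = 19209*(-2605 + I*sqrt(3)) = -50039445 + 19209*I*sqrt(3)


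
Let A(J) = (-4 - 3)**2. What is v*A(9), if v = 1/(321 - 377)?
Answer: -7/8 ≈ -0.87500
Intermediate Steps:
A(J) = 49 (A(J) = (-7)**2 = 49)
v = -1/56 (v = 1/(-56) = -1/56 ≈ -0.017857)
v*A(9) = -1/56*49 = -7/8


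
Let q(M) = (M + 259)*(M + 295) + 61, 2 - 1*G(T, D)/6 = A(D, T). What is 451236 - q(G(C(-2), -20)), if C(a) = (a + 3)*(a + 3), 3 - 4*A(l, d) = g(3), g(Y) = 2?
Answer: 1475371/4 ≈ 3.6884e+5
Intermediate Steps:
A(l, d) = ¼ (A(l, d) = ¾ - ¼*2 = ¾ - ½ = ¼)
C(a) = (3 + a)² (C(a) = (3 + a)*(3 + a) = (3 + a)²)
G(T, D) = 21/2 (G(T, D) = 12 - 6*¼ = 12 - 3/2 = 21/2)
q(M) = 61 + (259 + M)*(295 + M) (q(M) = (259 + M)*(295 + M) + 61 = 61 + (259 + M)*(295 + M))
451236 - q(G(C(-2), -20)) = 451236 - (76466 + (21/2)² + 554*(21/2)) = 451236 - (76466 + 441/4 + 5817) = 451236 - 1*329573/4 = 451236 - 329573/4 = 1475371/4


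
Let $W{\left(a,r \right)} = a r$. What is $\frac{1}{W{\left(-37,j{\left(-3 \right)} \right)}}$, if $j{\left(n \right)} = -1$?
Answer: $\frac{1}{37} \approx 0.027027$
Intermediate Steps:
$\frac{1}{W{\left(-37,j{\left(-3 \right)} \right)}} = \frac{1}{\left(-37\right) \left(-1\right)} = \frac{1}{37}$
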